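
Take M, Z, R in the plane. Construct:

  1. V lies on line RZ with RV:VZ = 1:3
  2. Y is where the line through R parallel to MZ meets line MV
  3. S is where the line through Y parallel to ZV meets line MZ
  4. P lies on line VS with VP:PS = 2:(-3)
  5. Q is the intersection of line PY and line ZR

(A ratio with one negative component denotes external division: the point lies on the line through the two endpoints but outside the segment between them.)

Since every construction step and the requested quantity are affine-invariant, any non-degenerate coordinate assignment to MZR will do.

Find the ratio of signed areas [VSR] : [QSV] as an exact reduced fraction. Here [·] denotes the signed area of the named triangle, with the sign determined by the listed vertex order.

[VSR]:[QSV] = -3/8

Set M = (0, 0), Z = (1, 0), R = (0, 1); any affine frame gives the same invariant.
1. V lies on line RZ with RV:VZ = 1:3 ⇒ V = (1/4, 3/4)
2. Y is where the line through R parallel to MZ meets line MV ⇒ Y = (1/3, 1)
3. S is where the line through Y parallel to ZV meets line MZ ⇒ S = (4/3, 0)
4. P lies on line VS with VP:PS = 2:(-3) ⇒ P = (-23/12, 9/4)
5. Q is the intersection of line PY and line ZR ⇒ Q = (-5/12, 17/12)
2·[VSR] = 1/12, 2·[QSV] = -2/9
[VSR]:[QSV] = 1/12:-2/9 = -3/8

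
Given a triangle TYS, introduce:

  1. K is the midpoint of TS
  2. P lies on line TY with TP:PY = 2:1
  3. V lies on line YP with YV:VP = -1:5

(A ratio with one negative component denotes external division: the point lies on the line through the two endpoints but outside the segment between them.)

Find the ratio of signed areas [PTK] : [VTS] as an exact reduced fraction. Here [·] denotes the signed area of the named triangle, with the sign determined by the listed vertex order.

[PTK]:[VTS] = 4/13

Set T = (0, 0), Y = (1, 0), S = (0, 1); any affine frame gives the same invariant.
1. K is the midpoint of TS ⇒ K = (0, 1/2)
2. P lies on line TY with TP:PY = 2:1 ⇒ P = (2/3, 0)
3. V lies on line YP with YV:VP = -1:5 ⇒ V = (13/12, 0)
2·[PTK] = -1/3, 2·[VTS] = -13/12
[PTK]:[VTS] = -1/3:-13/12 = 4/13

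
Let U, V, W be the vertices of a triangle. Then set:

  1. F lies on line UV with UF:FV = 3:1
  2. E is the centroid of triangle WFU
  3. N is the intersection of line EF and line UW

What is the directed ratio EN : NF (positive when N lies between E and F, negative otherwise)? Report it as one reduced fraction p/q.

EN:NF = -1/3

Set U = (0, 0), V = (1, 0), W = (0, 1); any affine frame gives the same invariant.
1. F lies on line UV with UF:FV = 3:1 ⇒ F = (3/4, 0)
2. E is the centroid of triangle WFU ⇒ E = (1/4, 1/3)
3. N is the intersection of line EF and line UW ⇒ N = (0, 1/2)
N = E + t·(F−E) with t = -1/2, so EN:NF = t:(1−t) = -1/2:3/2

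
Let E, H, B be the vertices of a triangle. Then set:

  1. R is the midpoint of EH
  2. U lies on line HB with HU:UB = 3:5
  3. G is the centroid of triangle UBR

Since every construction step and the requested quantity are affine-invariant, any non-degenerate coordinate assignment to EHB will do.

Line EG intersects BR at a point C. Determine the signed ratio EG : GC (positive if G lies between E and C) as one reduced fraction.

Choose coordinates E = (0, 0), H = (1, 0), B = (0, 1).
1. R is the midpoint of EH ⇒ R = (1/2, 0)
2. U lies on line HB with HU:UB = 3:5 ⇒ U = (5/8, 3/8)
3. G is the centroid of triangle UBR ⇒ G = (3/8, 11/24)
line EG meets BR at C = (9/29, 11/29)
G = E + t·(C−E) with t = 29/24, so EG:GC = 29/24:-5/24

EG:GC = -29/5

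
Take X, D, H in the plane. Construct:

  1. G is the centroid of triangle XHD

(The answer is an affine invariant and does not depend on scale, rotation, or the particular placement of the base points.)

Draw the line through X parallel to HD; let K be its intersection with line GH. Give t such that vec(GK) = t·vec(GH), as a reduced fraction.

t = -2

Assign X = (0, 0), D = (1, 0), H = (0, 1) — the answer is frame-independent, so this choice is without loss of generality.
1. G is the centroid of triangle XHD ⇒ G = (1/3, 1/3)
through X parallel to HD: direction (1, -1); meets GH at K = (1, -1)
K = G + t·(H−G) with t = -2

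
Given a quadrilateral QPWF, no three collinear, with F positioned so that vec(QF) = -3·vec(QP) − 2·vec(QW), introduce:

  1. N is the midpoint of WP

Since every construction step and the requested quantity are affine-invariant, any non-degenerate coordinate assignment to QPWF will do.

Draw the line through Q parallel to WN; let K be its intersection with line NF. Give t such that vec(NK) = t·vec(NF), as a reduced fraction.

Assign Q = (0, 0), P = (1, 0), W = (0, 1), F = (-3, -2) — the answer is frame-independent, so this choice is without loss of generality.
1. N is the midpoint of WP ⇒ N = (1/2, 1/2)
through Q parallel to WN: direction (1/2, -1/2); meets NF at K = (-1/12, 1/12)
K = N + t·(F−N) with t = 1/6

t = 1/6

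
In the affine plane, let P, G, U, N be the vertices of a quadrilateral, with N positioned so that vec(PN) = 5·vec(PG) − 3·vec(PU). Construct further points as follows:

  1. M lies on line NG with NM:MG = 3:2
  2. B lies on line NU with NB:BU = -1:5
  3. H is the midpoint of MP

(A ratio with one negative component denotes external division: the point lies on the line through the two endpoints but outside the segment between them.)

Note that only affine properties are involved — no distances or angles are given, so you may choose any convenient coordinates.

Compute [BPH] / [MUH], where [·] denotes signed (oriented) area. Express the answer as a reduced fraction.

[BPH]:[MUH] = -29/26

Choose coordinates P = (0, 0), G = (1, 0), U = (0, 1), N = (5, -3).
1. M lies on line NG with NM:MG = 3:2 ⇒ M = (13/5, -6/5)
2. B lies on line NU with NB:BU = -1:5 ⇒ B = (25/4, -4)
3. H is the midpoint of MP ⇒ H = (13/10, -3/5)
2·[BPH] = -29/20, 2·[MUH] = 13/10
[BPH]:[MUH] = -29/20:13/10 = -29/26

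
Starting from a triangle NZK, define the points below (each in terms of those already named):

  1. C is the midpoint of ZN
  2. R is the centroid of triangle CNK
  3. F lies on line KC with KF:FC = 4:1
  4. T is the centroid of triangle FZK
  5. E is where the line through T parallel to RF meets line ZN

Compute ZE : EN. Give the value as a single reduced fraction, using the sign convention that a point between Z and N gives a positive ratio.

Assign N = (0, 0), Z = (1, 0), K = (0, 1) — the answer is frame-independent, so this choice is without loss of generality.
1. C is the midpoint of ZN ⇒ C = (1/2, 0)
2. R is the centroid of triangle CNK ⇒ R = (1/6, 1/3)
3. F lies on line KC with KF:FC = 4:1 ⇒ F = (2/5, 1/5)
4. T is the centroid of triangle FZK ⇒ T = (7/15, 2/5)
5. E is where the line through T parallel to RF meets line ZN ⇒ E = (7/6, 0)
E = Z + t·(N−Z) with t = -1/6, so ZE:EN = t:(1−t) = -1/6:7/6

ZE:EN = -1/7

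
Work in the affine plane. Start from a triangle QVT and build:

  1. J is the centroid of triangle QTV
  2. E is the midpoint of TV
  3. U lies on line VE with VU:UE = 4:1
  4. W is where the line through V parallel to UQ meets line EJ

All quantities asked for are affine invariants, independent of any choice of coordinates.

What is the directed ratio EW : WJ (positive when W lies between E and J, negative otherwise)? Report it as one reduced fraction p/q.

EW:WJ = -15/14

Set Q = (0, 0), V = (1, 0), T = (0, 1); any affine frame gives the same invariant.
1. J is the centroid of triangle QTV ⇒ J = (1/3, 1/3)
2. E is the midpoint of TV ⇒ E = (1/2, 1/2)
3. U lies on line VE with VU:UE = 4:1 ⇒ U = (3/5, 2/5)
4. W is where the line through V parallel to UQ meets line EJ ⇒ W = (-2, -2)
W = E + t·(J−E) with t = 15, so EW:WJ = t:(1−t) = 15:-14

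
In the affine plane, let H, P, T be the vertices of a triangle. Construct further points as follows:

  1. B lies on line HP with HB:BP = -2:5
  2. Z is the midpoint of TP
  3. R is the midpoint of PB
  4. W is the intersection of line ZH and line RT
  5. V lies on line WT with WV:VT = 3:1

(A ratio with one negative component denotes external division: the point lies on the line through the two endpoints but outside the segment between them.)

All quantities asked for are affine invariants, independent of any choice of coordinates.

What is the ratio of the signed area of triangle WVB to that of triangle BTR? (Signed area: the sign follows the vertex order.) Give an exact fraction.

Set H = (0, 0), P = (1, 0), T = (0, 1); any affine frame gives the same invariant.
1. B lies on line HP with HB:BP = -2:5 ⇒ B = (-2/3, 0)
2. Z is the midpoint of TP ⇒ Z = (1/2, 1/2)
3. R is the midpoint of PB ⇒ R = (1/6, 0)
4. W is the intersection of line ZH and line RT ⇒ W = (1/7, 1/7)
5. V lies on line WT with WV:VT = 3:1 ⇒ V = (1/28, 11/14)
2·[WVB] = 15/28, 2·[BTR] = -5/6
[WVB]:[BTR] = 15/28:-5/6 = -9/14

[WVB]:[BTR] = -9/14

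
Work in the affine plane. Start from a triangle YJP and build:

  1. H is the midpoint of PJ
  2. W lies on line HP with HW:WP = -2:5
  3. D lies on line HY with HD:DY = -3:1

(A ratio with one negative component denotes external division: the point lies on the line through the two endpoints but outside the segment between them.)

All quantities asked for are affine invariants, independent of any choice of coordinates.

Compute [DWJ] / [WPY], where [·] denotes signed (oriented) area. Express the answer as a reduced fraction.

[DWJ]:[WPY] = -3/10

Set Y = (0, 0), J = (1, 0), P = (0, 1); any affine frame gives the same invariant.
1. H is the midpoint of PJ ⇒ H = (1/2, 1/2)
2. W lies on line HP with HW:WP = -2:5 ⇒ W = (5/6, 1/6)
3. D lies on line HY with HD:DY = -3:1 ⇒ D = (-1/4, -1/4)
2·[DWJ] = -1/4, 2·[WPY] = 5/6
[DWJ]:[WPY] = -1/4:5/6 = -3/10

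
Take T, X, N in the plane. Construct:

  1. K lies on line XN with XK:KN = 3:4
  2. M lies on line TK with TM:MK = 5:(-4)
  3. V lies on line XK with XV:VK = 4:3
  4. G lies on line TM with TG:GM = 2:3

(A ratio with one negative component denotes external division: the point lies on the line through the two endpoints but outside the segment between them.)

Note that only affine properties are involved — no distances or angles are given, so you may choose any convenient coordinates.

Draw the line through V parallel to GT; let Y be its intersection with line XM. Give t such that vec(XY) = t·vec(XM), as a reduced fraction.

Work in coordinates with T = (0, 0), X = (1, 0), N = (0, 1).
1. K lies on line XN with XK:KN = 3:4 ⇒ K = (4/7, 3/7)
2. M lies on line TK with TM:MK = 5:(-4) ⇒ M = (20/7, 15/7)
3. V lies on line XK with XV:VK = 4:3 ⇒ V = (37/49, 12/49)
4. G lies on line TM with TG:GM = 2:3 ⇒ G = (8/7, 6/7)
through V parallel to GT: direction (-8/7, -6/7); meets XM at Y = (101/49, 60/49)
Y = X + t·(M−X) with t = 4/7

t = 4/7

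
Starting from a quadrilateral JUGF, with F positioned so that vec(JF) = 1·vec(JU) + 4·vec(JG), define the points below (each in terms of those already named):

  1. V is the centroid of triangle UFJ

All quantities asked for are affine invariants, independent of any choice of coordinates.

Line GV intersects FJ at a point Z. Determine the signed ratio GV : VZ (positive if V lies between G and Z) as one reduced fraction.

GV:VZ = -7/4

Choose coordinates J = (0, 0), U = (1, 0), G = (0, 1), F = (1, 4).
1. V is the centroid of triangle UFJ ⇒ V = (2/3, 4/3)
line GV meets FJ at Z = (2/7, 8/7)
V = G + t·(Z−G) with t = 7/3, so GV:VZ = 7/3:-4/3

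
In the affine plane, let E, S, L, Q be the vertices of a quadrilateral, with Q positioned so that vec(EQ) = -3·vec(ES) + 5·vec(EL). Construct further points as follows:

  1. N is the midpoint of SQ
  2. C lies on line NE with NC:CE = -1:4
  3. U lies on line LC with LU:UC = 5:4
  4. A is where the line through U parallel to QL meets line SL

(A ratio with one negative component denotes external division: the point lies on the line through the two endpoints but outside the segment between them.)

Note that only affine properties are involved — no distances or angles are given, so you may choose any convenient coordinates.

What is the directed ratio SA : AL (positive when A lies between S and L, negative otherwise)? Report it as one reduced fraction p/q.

Set E = (0, 0), S = (1, 0), L = (0, 1), Q = (-3, 5); any affine frame gives the same invariant.
1. N is the midpoint of SQ ⇒ N = (-1, 5/2)
2. C lies on line NE with NC:CE = -1:4 ⇒ C = (-4/3, 10/3)
3. U lies on line LC with LU:UC = 5:4 ⇒ U = (-20/27, 62/27)
4. A is where the line through U parallel to QL meets line SL ⇒ A = (25/27, 2/27)
A = S + t·(L−S) with t = 2/27, so SA:AL = t:(1−t) = 2/27:25/27

SA:AL = 2/25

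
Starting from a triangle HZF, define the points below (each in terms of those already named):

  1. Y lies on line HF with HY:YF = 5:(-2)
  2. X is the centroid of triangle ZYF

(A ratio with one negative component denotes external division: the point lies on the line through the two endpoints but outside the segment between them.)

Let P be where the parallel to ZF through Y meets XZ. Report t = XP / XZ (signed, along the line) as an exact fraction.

Assign H = (0, 0), Z = (1, 0), F = (0, 1) — the answer is frame-independent, so this choice is without loss of generality.
1. Y lies on line HF with HY:YF = 5:(-2) ⇒ Y = (0, 5/3)
2. X is the centroid of triangle ZYF ⇒ X = (1/3, 8/9)
through Y parallel to ZF: direction (-1, 1); meets XZ at P = (-1, 8/3)
P = X + t·(Z−X) with t = -2

t = -2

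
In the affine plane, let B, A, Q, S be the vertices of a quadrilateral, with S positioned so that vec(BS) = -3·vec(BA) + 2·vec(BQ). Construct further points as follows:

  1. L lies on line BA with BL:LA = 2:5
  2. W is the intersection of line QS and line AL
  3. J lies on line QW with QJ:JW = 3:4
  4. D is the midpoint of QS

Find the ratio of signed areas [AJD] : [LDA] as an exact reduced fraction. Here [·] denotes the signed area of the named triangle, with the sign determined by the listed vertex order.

Assign B = (0, 0), A = (1, 0), Q = (0, 1), S = (-3, 2) — the answer is frame-independent, so this choice is without loss of generality.
1. L lies on line BA with BL:LA = 2:5 ⇒ L = (2/7, 0)
2. W is the intersection of line QS and line AL ⇒ W = (3, 0)
3. J lies on line QW with QJ:JW = 3:4 ⇒ J = (9/7, 4/7)
4. D is the midpoint of QS ⇒ D = (-3/2, 3/2)
2·[AJD] = 13/7, 2·[LDA] = -15/14
[AJD]:[LDA] = 13/7:-15/14 = -26/15

[AJD]:[LDA] = -26/15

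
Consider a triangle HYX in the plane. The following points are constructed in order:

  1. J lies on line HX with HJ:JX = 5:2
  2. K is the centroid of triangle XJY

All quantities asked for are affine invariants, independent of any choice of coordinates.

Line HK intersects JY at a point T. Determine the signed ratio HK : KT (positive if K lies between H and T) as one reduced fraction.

Assign H = (0, 0), Y = (1, 0), X = (0, 1) — the answer is frame-independent, so this choice is without loss of generality.
1. J lies on line HX with HJ:JX = 5:2 ⇒ J = (0, 5/7)
2. K is the centroid of triangle XJY ⇒ K = (1/3, 4/7)
line HK meets JY at T = (5/17, 60/119)
K = H + t·(T−H) with t = 17/15, so HK:KT = 17/15:-2/15

HK:KT = -17/2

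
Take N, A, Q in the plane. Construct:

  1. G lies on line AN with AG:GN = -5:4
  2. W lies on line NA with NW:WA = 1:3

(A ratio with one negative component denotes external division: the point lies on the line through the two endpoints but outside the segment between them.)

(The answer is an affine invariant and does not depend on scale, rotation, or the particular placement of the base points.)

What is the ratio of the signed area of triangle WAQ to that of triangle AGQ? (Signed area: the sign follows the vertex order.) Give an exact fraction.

[WAQ]:[AGQ] = -3/20

Choose coordinates N = (0, 0), A = (1, 0), Q = (0, 1).
1. G lies on line AN with AG:GN = -5:4 ⇒ G = (-4, 0)
2. W lies on line NA with NW:WA = 1:3 ⇒ W = (1/4, 0)
2·[WAQ] = 3/4, 2·[AGQ] = -5
[WAQ]:[AGQ] = 3/4:-5 = -3/20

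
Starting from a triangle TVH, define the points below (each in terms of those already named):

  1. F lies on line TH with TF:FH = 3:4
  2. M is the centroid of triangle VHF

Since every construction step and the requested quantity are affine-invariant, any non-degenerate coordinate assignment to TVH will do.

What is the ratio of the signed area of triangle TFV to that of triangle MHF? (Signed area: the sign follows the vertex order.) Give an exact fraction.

Work in coordinates with T = (0, 0), V = (1, 0), H = (0, 1).
1. F lies on line TH with TF:FH = 3:4 ⇒ F = (0, 3/7)
2. M is the centroid of triangle VHF ⇒ M = (1/3, 10/21)
2·[TFV] = -3/7, 2·[MHF] = 4/21
[TFV]:[MHF] = -3/7:4/21 = -9/4

[TFV]:[MHF] = -9/4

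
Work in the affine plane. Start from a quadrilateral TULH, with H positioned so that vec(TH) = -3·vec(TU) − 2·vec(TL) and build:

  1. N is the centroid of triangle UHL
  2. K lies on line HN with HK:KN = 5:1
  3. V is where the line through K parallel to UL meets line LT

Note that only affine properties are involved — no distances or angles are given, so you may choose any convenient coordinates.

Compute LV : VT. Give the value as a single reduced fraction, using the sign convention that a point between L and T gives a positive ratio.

Assign T = (0, 0), U = (1, 0), L = (0, 1), H = (-3, -2) — the answer is frame-independent, so this choice is without loss of generality.
1. N is the centroid of triangle UHL ⇒ N = (-2/3, -1/3)
2. K lies on line HN with HK:KN = 5:1 ⇒ K = (-19/18, -11/18)
3. V is where the line through K parallel to UL meets line LT ⇒ V = (0, -5/3)
V = L + t·(T−L) with t = 8/3, so LV:VT = t:(1−t) = 8/3:-5/3

LV:VT = -8/5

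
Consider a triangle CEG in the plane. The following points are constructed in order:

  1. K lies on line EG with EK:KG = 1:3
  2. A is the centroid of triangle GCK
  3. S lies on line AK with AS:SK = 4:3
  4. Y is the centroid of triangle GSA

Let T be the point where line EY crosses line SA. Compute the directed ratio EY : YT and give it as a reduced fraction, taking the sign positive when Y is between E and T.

EY:YT = -2

Set C = (0, 0), E = (1, 0), G = (0, 1); any affine frame gives the same invariant.
1. K lies on line EG with EK:KG = 1:3 ⇒ K = (3/4, 1/4)
2. A is the centroid of triangle GCK ⇒ A = (1/4, 5/12)
3. S lies on line AK with AS:SK = 4:3 ⇒ S = (15/28, 9/28)
4. Y is the centroid of triangle GSA ⇒ Y = (11/42, 73/126)
line EY meets SA at T = (53/84, 73/252)
Y = E + t·(T−E) with t = 2, so EY:YT = 2:-1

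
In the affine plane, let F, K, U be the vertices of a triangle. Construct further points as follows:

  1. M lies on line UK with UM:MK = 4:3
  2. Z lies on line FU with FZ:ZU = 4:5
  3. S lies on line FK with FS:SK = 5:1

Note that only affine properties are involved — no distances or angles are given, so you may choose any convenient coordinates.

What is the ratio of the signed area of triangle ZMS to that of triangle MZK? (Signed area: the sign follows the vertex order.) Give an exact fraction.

[ZMS]:[MZK] = -91/90

Assign F = (0, 0), K = (1, 0), U = (0, 1) — the answer is frame-independent, so this choice is without loss of generality.
1. M lies on line UK with UM:MK = 4:3 ⇒ M = (4/7, 3/7)
2. Z lies on line FU with FZ:ZU = 4:5 ⇒ Z = (0, 4/9)
3. S lies on line FK with FS:SK = 5:1 ⇒ S = (5/6, 0)
2·[ZMS] = -13/54, 2·[MZK] = 5/21
[ZMS]:[MZK] = -13/54:5/21 = -91/90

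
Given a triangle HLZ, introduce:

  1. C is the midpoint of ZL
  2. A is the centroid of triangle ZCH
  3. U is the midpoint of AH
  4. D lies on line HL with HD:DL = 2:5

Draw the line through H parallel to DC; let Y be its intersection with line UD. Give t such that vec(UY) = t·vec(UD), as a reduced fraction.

Choose coordinates H = (0, 0), L = (1, 0), Z = (0, 1).
1. C is the midpoint of ZL ⇒ C = (1/2, 1/2)
2. A is the centroid of triangle ZCH ⇒ A = (1/6, 1/2)
3. U is the midpoint of AH ⇒ U = (1/12, 1/4)
4. D lies on line HL with HD:DL = 2:5 ⇒ D = (2/7, 0)
through H parallel to DC: direction (3/14, 1/2); meets UD at Y = (9/91, 3/13)
Y = U + t·(D−U) with t = 1/13

t = 1/13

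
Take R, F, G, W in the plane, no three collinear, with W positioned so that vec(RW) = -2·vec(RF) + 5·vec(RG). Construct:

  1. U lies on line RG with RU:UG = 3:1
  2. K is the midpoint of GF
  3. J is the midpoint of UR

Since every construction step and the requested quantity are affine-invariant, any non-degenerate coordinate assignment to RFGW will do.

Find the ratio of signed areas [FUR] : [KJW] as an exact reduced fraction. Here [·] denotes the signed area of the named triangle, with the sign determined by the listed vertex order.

[FUR]:[KJW] = -12/41

Choose coordinates R = (0, 0), F = (1, 0), G = (0, 1), W = (-2, 5).
1. U lies on line RG with RU:UG = 3:1 ⇒ U = (0, 3/4)
2. K is the midpoint of GF ⇒ K = (1/2, 1/2)
3. J is the midpoint of UR ⇒ J = (0, 3/8)
2·[FUR] = 3/4, 2·[KJW] = -41/16
[FUR]:[KJW] = 3/4:-41/16 = -12/41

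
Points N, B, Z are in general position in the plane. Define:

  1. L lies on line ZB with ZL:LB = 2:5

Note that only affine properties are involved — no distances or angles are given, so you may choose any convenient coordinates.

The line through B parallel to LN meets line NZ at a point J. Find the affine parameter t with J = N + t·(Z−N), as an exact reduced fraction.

Choose coordinates N = (0, 0), B = (1, 0), Z = (0, 1).
1. L lies on line ZB with ZL:LB = 2:5 ⇒ L = (2/7, 5/7)
through B parallel to LN: direction (-2/7, -5/7); meets NZ at J = (0, -5/2)
J = N + t·(Z−N) with t = -5/2

t = -5/2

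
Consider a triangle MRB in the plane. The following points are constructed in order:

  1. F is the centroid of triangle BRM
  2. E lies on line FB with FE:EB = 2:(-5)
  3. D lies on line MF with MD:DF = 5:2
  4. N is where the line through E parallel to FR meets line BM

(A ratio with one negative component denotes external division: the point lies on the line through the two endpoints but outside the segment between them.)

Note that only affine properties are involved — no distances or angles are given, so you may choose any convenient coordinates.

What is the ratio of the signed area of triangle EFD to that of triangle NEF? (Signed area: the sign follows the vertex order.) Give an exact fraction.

Work in coordinates with M = (0, 0), R = (1, 0), B = (0, 1).
1. F is the centroid of triangle BRM ⇒ F = (1/3, 1/3)
2. E lies on line FB with FE:EB = 2:(-5) ⇒ E = (5/9, -1/9)
3. D lies on line MF with MD:DF = 5:2 ⇒ D = (5/21, 5/21)
4. N is where the line through E parallel to FR meets line BM ⇒ N = (0, 1/6)
2·[EFD] = 4/63, 2·[NEF] = 5/27
[EFD]:[NEF] = 4/63:5/27 = 12/35

[EFD]:[NEF] = 12/35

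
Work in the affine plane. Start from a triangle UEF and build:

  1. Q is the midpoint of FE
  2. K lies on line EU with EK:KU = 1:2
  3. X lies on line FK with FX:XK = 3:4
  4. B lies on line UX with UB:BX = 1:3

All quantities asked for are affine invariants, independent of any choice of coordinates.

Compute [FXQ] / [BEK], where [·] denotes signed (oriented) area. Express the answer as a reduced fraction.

Set U = (0, 0), E = (1, 0), F = (0, 1); any affine frame gives the same invariant.
1. Q is the midpoint of FE ⇒ Q = (1/2, 1/2)
2. K lies on line EU with EK:KU = 1:2 ⇒ K = (2/3, 0)
3. X lies on line FK with FX:XK = 3:4 ⇒ X = (2/7, 4/7)
4. B lies on line UX with UB:BX = 1:3 ⇒ B = (1/14, 1/7)
2·[FXQ] = 1/14, 2·[BEK] = -1/21
[FXQ]:[BEK] = 1/14:-1/21 = -3/2

[FXQ]:[BEK] = -3/2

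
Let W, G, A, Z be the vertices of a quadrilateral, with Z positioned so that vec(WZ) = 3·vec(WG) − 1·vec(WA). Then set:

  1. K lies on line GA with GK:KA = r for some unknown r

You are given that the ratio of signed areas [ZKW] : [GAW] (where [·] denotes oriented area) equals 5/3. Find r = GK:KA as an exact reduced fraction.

Assign W = (0, 0), G = (1, 0), A = (0, 1), Z = (3, -1) — the answer is frame-independent, so this choice is without loss of generality.
1. With GK:KA = r, write λ = r/(r+1) so K = G + λ·(A−G); K is affine-linear in λ
Every point depending on K is an affine combination of K and λ-independent points, so each such coordinate is linear in λ; the λ² term in each signed area is a multiple of (A−G)×(A−G) = 0, so 2·[ZKW] and 2·[GAW] are each linear in λ. Evaluating at λ=0 and λ=1:
  2·[ZKW] = 2·λ + 1,   2·[GAW] = 1
So [ZKW]:[GAW] = (2·λ + 1) / (1). Setting this equal to 5/3:
  2·λ + 1 = 5/3·(1)  ⇒  λ = 1/3
Then r = λ/(1−λ) = (1/3)/(2/3) = 1/2. Check: with r = 1/2, K = (2/3, 1/3) and [ZKW]:[GAW] = 5/3 as required.

r = 1/2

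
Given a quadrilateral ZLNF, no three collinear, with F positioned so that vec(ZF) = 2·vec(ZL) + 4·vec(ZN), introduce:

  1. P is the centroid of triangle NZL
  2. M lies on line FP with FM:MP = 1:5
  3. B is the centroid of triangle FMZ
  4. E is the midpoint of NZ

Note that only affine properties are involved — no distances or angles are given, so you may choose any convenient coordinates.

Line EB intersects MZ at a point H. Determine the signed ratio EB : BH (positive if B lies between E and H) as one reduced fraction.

Set Z = (0, 0), L = (1, 0), N = (0, 1), F = (2, 4); any affine frame gives the same invariant.
1. P is the centroid of triangle NZL ⇒ P = (1/3, 1/3)
2. M lies on line FP with FM:MP = 1:5 ⇒ M = (31/18, 61/18)
3. B is the centroid of triangle FMZ ⇒ B = (67/54, 133/54)
4. E is the midpoint of NZ ⇒ E = (0, 1/2)
line EB meets MZ at H = (2077/1602, 4087/1602)
B = E + t·(H−E) with t = 89/93, so EB:BH = 89/93:4/93

EB:BH = 89/4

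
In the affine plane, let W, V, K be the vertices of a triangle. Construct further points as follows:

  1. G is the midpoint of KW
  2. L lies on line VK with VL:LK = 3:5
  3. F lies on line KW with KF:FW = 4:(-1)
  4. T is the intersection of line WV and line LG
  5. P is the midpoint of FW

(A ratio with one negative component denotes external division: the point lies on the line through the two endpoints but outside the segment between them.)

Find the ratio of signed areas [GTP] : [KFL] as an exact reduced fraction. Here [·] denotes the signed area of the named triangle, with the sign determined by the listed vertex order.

[GTP]:[KFL] = -2

Assign W = (0, 0), V = (1, 0), K = (0, 1) — the answer is frame-independent, so this choice is without loss of generality.
1. G is the midpoint of KW ⇒ G = (0, 1/2)
2. L lies on line VK with VL:LK = 3:5 ⇒ L = (5/8, 3/8)
3. F lies on line KW with KF:FW = 4:(-1) ⇒ F = (0, -1/3)
4. T is the intersection of line WV and line LG ⇒ T = (5/2, 0)
5. P is the midpoint of FW ⇒ P = (0, -1/6)
2·[GTP] = -5/3, 2·[KFL] = 5/6
[GTP]:[KFL] = -5/3:5/6 = -2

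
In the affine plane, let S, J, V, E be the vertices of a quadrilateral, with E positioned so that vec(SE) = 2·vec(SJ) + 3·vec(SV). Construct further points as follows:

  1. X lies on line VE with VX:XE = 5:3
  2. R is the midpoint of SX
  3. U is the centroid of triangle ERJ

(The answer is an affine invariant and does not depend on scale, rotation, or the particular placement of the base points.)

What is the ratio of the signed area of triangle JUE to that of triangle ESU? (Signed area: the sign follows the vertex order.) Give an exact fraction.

[JUE]:[ESU] = -6/7

Assign S = (0, 0), J = (1, 0), V = (0, 1), E = (2, 3) — the answer is frame-independent, so this choice is without loss of generality.
1. X lies on line VE with VX:XE = 5:3 ⇒ X = (5/4, 9/4)
2. R is the midpoint of SX ⇒ R = (5/8, 9/8)
3. U is the centroid of triangle ERJ ⇒ U = (29/24, 11/8)
2·[JUE] = -3/4, 2·[ESU] = 7/8
[JUE]:[ESU] = -3/4:7/8 = -6/7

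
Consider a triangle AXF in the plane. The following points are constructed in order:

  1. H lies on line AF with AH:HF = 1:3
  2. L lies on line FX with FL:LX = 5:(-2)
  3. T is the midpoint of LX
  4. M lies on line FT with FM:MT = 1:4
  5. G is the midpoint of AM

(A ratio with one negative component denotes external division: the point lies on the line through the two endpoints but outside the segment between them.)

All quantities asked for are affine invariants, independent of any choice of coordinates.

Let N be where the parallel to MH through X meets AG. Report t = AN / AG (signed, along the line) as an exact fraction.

Set A = (0, 0), X = (1, 0), F = (0, 1); any affine frame gives the same invariant.
1. H lies on line AF with AH:HF = 1:3 ⇒ H = (0, 1/4)
2. L lies on line FX with FL:LX = 5:(-2) ⇒ L = (5/3, -2/3)
3. T is the midpoint of LX ⇒ T = (4/3, -1/3)
4. M lies on line FT with FM:MT = 1:4 ⇒ M = (4/15, 11/15)
5. G is the midpoint of AM ⇒ G = (2/15, 11/30)
through X parallel to MH: direction (-4/15, -29/60); meets AG at N = (-29/15, -319/60)
N = A + t·(G−A) with t = -29/2

t = -29/2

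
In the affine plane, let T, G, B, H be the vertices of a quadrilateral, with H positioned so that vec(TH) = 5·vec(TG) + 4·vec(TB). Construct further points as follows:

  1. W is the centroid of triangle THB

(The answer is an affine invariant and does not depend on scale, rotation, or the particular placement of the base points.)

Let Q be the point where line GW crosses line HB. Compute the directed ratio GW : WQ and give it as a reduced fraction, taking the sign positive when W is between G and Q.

Choose coordinates T = (0, 0), G = (1, 0), B = (0, 1), H = (5, 4).
1. W is the centroid of triangle THB ⇒ W = (5/3, 5/3)
line GW meets HB at Q = (35/19, 40/19)
W = G + t·(Q−G) with t = 19/24, so GW:WQ = 19/24:5/24

GW:WQ = 19/5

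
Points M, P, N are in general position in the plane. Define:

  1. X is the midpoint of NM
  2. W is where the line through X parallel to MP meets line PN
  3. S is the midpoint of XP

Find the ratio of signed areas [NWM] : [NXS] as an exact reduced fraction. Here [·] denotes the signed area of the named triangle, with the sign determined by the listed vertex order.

Set M = (0, 0), P = (1, 0), N = (0, 1); any affine frame gives the same invariant.
1. X is the midpoint of NM ⇒ X = (0, 1/2)
2. W is where the line through X parallel to MP meets line PN ⇒ W = (1/2, 1/2)
3. S is the midpoint of XP ⇒ S = (1/2, 1/4)
2·[NWM] = -1/2, 2·[NXS] = 1/4
[NWM]:[NXS] = -1/2:1/4 = -2

[NWM]:[NXS] = -2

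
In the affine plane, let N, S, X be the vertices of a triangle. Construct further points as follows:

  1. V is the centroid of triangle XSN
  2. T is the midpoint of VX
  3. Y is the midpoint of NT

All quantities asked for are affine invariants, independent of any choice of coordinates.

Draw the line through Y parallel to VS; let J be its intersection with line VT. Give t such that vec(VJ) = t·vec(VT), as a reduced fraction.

Assign N = (0, 0), S = (1, 0), X = (0, 1) — the answer is frame-independent, so this choice is without loss of generality.
1. V is the centroid of triangle XSN ⇒ V = (1/3, 1/3)
2. T is the midpoint of VX ⇒ T = (1/6, 2/3)
3. Y is the midpoint of NT ⇒ Y = (1/12, 1/3)
through Y parallel to VS: direction (2/3, -1/3); meets VT at J = (5/12, 1/6)
J = V + t·(T−V) with t = -1/2

t = -1/2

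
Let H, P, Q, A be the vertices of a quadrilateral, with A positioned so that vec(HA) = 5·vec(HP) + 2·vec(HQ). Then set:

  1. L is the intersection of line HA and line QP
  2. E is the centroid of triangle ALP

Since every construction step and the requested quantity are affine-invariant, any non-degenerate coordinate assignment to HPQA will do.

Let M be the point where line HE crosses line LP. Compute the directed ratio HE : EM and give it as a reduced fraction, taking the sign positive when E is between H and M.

HE:EM = -3/2

Work in coordinates with H = (0, 0), P = (1, 0), Q = (0, 1), A = (5, 2).
1. L is the intersection of line HA and line QP ⇒ L = (5/7, 2/7)
2. E is the centroid of triangle ALP ⇒ E = (47/21, 16/21)
line HE meets LP at M = (47/63, 16/63)
E = H + t·(M−H) with t = 3, so HE:EM = 3:-2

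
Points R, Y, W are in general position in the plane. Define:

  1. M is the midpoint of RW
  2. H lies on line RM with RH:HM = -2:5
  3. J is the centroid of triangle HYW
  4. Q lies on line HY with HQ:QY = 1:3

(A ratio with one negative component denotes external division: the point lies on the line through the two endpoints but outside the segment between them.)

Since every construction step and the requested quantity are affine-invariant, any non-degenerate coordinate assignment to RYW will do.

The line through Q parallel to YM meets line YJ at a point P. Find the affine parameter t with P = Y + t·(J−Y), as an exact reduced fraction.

t = 45/8

Work in coordinates with R = (0, 0), Y = (1, 0), W = (0, 1).
1. M is the midpoint of RW ⇒ M = (0, 1/2)
2. H lies on line RM with RH:HM = -2:5 ⇒ H = (0, -1/3)
3. J is the centroid of triangle HYW ⇒ J = (1/3, 2/9)
4. Q lies on line HY with HQ:QY = 1:3 ⇒ Q = (1/4, -1/4)
through Q parallel to YM: direction (-1, 1/2); meets YJ at P = (-11/4, 5/4)
P = Y + t·(J−Y) with t = 45/8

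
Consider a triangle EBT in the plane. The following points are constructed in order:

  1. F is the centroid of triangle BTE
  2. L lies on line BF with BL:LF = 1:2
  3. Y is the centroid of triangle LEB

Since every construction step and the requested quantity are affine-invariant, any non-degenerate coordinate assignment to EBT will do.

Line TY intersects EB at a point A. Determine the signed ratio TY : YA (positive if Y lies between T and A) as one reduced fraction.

TY:YA = 26

Assign E = (0, 0), B = (1, 0), T = (0, 1) — the answer is frame-independent, so this choice is without loss of generality.
1. F is the centroid of triangle BTE ⇒ F = (1/3, 1/3)
2. L lies on line BF with BL:LF = 1:2 ⇒ L = (7/9, 1/9)
3. Y is the centroid of triangle LEB ⇒ Y = (16/27, 1/27)
line TY meets EB at A = (8/13, 0)
Y = T + t·(A−T) with t = 26/27, so TY:YA = 26/27:1/27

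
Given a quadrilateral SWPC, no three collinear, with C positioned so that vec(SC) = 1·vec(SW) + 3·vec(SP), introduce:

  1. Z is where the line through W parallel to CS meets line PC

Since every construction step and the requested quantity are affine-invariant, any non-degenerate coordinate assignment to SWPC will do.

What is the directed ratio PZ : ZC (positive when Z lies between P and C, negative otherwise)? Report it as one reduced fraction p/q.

PZ:ZC = -4/3

Assign S = (0, 0), W = (1, 0), P = (0, 1), C = (1, 3) — the answer is frame-independent, so this choice is without loss of generality.
1. Z is where the line through W parallel to CS meets line PC ⇒ Z = (4, 9)
Z = P + t·(C−P) with t = 4, so PZ:ZC = t:(1−t) = 4:-3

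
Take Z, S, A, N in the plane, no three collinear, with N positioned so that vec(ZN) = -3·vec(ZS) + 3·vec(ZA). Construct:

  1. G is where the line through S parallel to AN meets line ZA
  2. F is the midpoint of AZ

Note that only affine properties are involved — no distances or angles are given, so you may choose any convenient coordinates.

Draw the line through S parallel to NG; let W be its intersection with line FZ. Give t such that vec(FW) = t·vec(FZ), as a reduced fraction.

t = -5/9

Work in coordinates with Z = (0, 0), S = (1, 0), A = (0, 1), N = (-3, 3).
1. G is where the line through S parallel to AN meets line ZA ⇒ G = (0, 2/3)
2. F is the midpoint of AZ ⇒ F = (0, 1/2)
through S parallel to NG: direction (3, -7/3); meets FZ at W = (0, 7/9)
W = F + t·(Z−F) with t = -5/9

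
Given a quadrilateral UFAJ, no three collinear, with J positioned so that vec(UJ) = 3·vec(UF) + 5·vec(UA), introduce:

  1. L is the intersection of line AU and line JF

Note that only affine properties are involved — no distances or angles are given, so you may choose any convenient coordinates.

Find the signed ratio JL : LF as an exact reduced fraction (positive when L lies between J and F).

Choose coordinates U = (0, 0), F = (1, 0), A = (0, 1), J = (3, 5).
1. L is the intersection of line AU and line JF ⇒ L = (0, -5/2)
L = J + t·(F−J) with t = 3/2, so JL:LF = t:(1−t) = 3/2:-1/2

JL:LF = -3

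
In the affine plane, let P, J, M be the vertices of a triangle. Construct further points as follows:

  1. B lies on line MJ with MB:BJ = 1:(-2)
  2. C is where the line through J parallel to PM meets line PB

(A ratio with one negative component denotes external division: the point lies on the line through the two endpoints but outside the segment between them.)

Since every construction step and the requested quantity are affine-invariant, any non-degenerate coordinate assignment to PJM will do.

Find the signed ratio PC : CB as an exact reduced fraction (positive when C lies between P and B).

Work in coordinates with P = (0, 0), J = (1, 0), M = (0, 1).
1. B lies on line MJ with MB:BJ = 1:(-2) ⇒ B = (-1, 2)
2. C is where the line through J parallel to PM meets line PB ⇒ C = (1, -2)
C = P + t·(B−P) with t = -1, so PC:CB = t:(1−t) = -1:2

PC:CB = -1/2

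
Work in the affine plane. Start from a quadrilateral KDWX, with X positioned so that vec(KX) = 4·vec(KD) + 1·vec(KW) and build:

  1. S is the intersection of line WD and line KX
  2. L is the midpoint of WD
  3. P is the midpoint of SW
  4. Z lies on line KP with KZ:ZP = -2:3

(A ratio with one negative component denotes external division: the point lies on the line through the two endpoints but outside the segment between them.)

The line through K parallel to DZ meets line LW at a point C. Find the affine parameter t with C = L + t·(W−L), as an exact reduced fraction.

t = -1/5

Work in coordinates with K = (0, 0), D = (1, 0), W = (0, 1), X = (4, 1).
1. S is the intersection of line WD and line KX ⇒ S = (4/5, 1/5)
2. L is the midpoint of WD ⇒ L = (1/2, 1/2)
3. P is the midpoint of SW ⇒ P = (2/5, 3/5)
4. Z lies on line KP with KZ:ZP = -2:3 ⇒ Z = (-4/5, -6/5)
through K parallel to DZ: direction (-9/5, -6/5); meets LW at C = (3/5, 2/5)
C = L + t·(W−L) with t = -1/5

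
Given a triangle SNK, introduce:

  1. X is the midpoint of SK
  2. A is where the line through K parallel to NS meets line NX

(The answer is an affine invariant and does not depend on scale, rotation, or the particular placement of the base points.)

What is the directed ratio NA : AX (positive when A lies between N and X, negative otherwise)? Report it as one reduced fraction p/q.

Assign S = (0, 0), N = (1, 0), K = (0, 1) — the answer is frame-independent, so this choice is without loss of generality.
1. X is the midpoint of SK ⇒ X = (0, 1/2)
2. A is where the line through K parallel to NS meets line NX ⇒ A = (-1, 1)
A = N + t·(X−N) with t = 2, so NA:AX = t:(1−t) = 2:-1

NA:AX = -2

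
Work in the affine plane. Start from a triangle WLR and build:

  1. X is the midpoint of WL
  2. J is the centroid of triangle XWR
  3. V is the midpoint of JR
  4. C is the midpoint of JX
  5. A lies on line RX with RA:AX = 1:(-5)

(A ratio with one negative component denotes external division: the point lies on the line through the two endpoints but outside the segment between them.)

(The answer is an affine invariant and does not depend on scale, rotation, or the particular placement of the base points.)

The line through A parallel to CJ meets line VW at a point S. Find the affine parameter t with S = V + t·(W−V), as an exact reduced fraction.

t = -1/2

Choose coordinates W = (0, 0), L = (1, 0), R = (0, 1).
1. X is the midpoint of WL ⇒ X = (1/2, 0)
2. J is the centroid of triangle XWR ⇒ J = (1/6, 1/3)
3. V is the midpoint of JR ⇒ V = (1/12, 2/3)
4. C is the midpoint of JX ⇒ C = (1/3, 1/6)
5. A lies on line RX with RA:AX = 1:(-5) ⇒ A = (-1/8, 5/4)
through A parallel to CJ: direction (-1/6, 1/6); meets VW at S = (1/8, 1)
S = V + t·(W−V) with t = -1/2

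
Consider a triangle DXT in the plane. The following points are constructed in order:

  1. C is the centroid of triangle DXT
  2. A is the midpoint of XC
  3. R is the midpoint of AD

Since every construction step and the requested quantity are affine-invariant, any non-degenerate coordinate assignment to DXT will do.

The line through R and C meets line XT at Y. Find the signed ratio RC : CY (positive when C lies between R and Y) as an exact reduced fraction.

RC:CY = 3/4

Choose coordinates D = (0, 0), X = (1, 0), T = (0, 1).
1. C is the centroid of triangle DXT ⇒ C = (1/3, 1/3)
2. A is the midpoint of XC ⇒ A = (2/3, 1/6)
3. R is the midpoint of AD ⇒ R = (1/3, 1/12)
line RC meets XT at Y = (1/3, 2/3)
C = R + t·(Y−R) with t = 3/7, so RC:CY = 3/7:4/7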